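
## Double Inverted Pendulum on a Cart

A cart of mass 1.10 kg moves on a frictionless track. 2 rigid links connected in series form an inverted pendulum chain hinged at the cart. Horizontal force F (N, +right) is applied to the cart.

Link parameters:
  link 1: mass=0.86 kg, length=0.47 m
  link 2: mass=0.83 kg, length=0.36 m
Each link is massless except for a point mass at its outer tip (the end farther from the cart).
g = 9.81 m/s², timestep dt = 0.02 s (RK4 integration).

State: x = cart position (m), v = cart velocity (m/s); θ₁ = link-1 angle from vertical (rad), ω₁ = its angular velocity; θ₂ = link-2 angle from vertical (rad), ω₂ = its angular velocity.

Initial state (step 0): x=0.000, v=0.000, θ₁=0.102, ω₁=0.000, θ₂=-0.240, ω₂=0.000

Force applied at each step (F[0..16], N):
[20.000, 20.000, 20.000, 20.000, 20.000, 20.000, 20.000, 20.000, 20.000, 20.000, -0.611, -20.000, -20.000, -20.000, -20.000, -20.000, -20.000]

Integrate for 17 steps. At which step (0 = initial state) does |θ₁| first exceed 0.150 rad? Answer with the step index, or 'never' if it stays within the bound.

apply F[0]=+20.000 → step 1: x=0.003, v=0.332, θ₁=0.097, ω₁=-0.528, θ₂=-0.244, ω₂=-0.375
apply F[1]=+20.000 → step 2: x=0.013, v=0.669, θ₁=0.081, ω₁=-1.078, θ₂=-0.255, ω₂=-0.733
apply F[2]=+20.000 → step 3: x=0.030, v=1.013, θ₁=0.053, ω₁=-1.670, θ₂=-0.273, ω₂=-1.052
apply F[3]=+20.000 → step 4: x=0.054, v=1.369, θ₁=0.014, ω₁=-2.322, θ₂=-0.297, ω₂=-1.312
apply F[4]=+20.000 → step 5: x=0.085, v=1.734, θ₁=-0.040, ω₁=-3.045, θ₂=-0.325, ω₂=-1.486
apply F[5]=+20.000 → step 6: x=0.123, v=2.102, θ₁=-0.109, ω₁=-3.837, θ₂=-0.355, ω₂=-1.554
apply F[6]=+20.000 → step 7: x=0.169, v=2.457, θ₁=-0.194, ω₁=-4.664, θ₂=-0.386, ω₂=-1.513
apply F[7]=+20.000 → step 8: x=0.221, v=2.771, θ₁=-0.295, ω₁=-5.456, θ₂=-0.415, ω₂=-1.404
apply F[8]=+20.000 → step 9: x=0.279, v=3.016, θ₁=-0.411, ω₁=-6.124, θ₂=-0.442, ω₂=-1.314
apply F[9]=+20.000 → step 10: x=0.341, v=3.177, θ₁=-0.539, ω₁=-6.609, θ₂=-0.469, ω₂=-1.345
apply F[10]=-0.611 → step 11: x=0.403, v=3.025, θ₁=-0.670, ω₁=-6.538, θ₂=-0.497, ω₂=-1.452
apply F[11]=-20.000 → step 12: x=0.460, v=2.661, θ₁=-0.798, ω₁=-6.240, θ₂=-0.526, ω₂=-1.452
apply F[12]=-20.000 → step 13: x=0.510, v=2.321, θ₁=-0.921, ω₁=-6.091, θ₂=-0.554, ω₂=-1.416
apply F[13]=-20.000 → step 14: x=0.553, v=1.991, θ₁=-1.042, ω₁=-6.062, θ₂=-0.582, ω₂=-1.358
apply F[14]=-20.000 → step 15: x=0.590, v=1.660, θ₁=-1.164, ω₁=-6.132, θ₂=-0.609, ω₂=-1.295
apply F[15]=-20.000 → step 16: x=0.619, v=1.320, θ₁=-1.288, ω₁=-6.288, θ₂=-0.634, ω₂=-1.246
apply F[16]=-20.000 → step 17: x=0.642, v=0.960, θ₁=-1.416, ω₁=-6.525, θ₂=-0.659, ω₂=-1.237
|θ₁| = 0.194 > 0.150 first at step 7.

Answer: 7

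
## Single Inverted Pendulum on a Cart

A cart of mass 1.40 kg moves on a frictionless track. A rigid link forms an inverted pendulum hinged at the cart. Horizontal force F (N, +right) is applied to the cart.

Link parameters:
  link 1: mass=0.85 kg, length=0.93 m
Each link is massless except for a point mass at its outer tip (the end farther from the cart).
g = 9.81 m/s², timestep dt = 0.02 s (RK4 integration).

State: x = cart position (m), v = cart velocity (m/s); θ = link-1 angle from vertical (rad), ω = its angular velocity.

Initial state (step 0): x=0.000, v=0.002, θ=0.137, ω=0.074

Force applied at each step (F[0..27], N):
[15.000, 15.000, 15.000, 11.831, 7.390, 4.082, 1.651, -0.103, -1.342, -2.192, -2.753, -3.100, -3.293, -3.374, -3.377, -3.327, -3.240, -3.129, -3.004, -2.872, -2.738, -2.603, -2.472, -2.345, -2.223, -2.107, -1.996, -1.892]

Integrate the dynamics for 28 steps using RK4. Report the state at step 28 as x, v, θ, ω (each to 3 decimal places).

Answer: x=0.299, v=0.176, θ=-0.050, ω=-0.005

Derivation:
apply F[0]=+15.000 → step 1: x=0.002, v=0.198, θ=0.137, ω=-0.106
apply F[1]=+15.000 → step 2: x=0.008, v=0.394, θ=0.133, ω=-0.287
apply F[2]=+15.000 → step 3: x=0.018, v=0.592, θ=0.125, ω=-0.470
apply F[3]=+11.831 → step 4: x=0.031, v=0.745, θ=0.114, ω=-0.609
apply F[4]=+7.390 → step 5: x=0.047, v=0.838, θ=0.101, ω=-0.685
apply F[5]=+4.082 → step 6: x=0.064, v=0.885, θ=0.087, ω=-0.716
apply F[6]=+1.651 → step 7: x=0.082, v=0.900, θ=0.073, ω=-0.714
apply F[7]=-0.103 → step 8: x=0.100, v=0.891, θ=0.059, ω=-0.691
apply F[8]=-1.342 → step 9: x=0.118, v=0.866, θ=0.046, ω=-0.653
apply F[9]=-2.192 → step 10: x=0.134, v=0.830, θ=0.033, ω=-0.606
apply F[10]=-2.753 → step 11: x=0.151, v=0.788, θ=0.022, ω=-0.555
apply F[11]=-3.100 → step 12: x=0.166, v=0.742, θ=0.011, ω=-0.502
apply F[12]=-3.293 → step 13: x=0.180, v=0.694, θ=0.001, ω=-0.449
apply F[13]=-3.374 → step 14: x=0.194, v=0.646, θ=-0.007, ω=-0.398
apply F[14]=-3.377 → step 15: x=0.206, v=0.599, θ=-0.014, ω=-0.350
apply F[15]=-3.327 → step 16: x=0.218, v=0.554, θ=-0.021, ω=-0.305
apply F[16]=-3.240 → step 17: x=0.228, v=0.510, θ=-0.027, ω=-0.263
apply F[17]=-3.129 → step 18: x=0.238, v=0.469, θ=-0.032, ω=-0.225
apply F[18]=-3.004 → step 19: x=0.247, v=0.430, θ=-0.036, ω=-0.191
apply F[19]=-2.872 → step 20: x=0.255, v=0.393, θ=-0.039, ω=-0.159
apply F[20]=-2.738 → step 21: x=0.263, v=0.359, θ=-0.042, ω=-0.131
apply F[21]=-2.603 → step 22: x=0.270, v=0.327, θ=-0.045, ω=-0.106
apply F[22]=-2.472 → step 23: x=0.276, v=0.297, θ=-0.046, ω=-0.083
apply F[23]=-2.345 → step 24: x=0.282, v=0.269, θ=-0.048, ω=-0.063
apply F[24]=-2.223 → step 25: x=0.287, v=0.243, θ=-0.049, ω=-0.046
apply F[25]=-2.107 → step 26: x=0.291, v=0.219, θ=-0.050, ω=-0.030
apply F[26]=-1.996 → step 27: x=0.296, v=0.197, θ=-0.050, ω=-0.016
apply F[27]=-1.892 → step 28: x=0.299, v=0.176, θ=-0.050, ω=-0.005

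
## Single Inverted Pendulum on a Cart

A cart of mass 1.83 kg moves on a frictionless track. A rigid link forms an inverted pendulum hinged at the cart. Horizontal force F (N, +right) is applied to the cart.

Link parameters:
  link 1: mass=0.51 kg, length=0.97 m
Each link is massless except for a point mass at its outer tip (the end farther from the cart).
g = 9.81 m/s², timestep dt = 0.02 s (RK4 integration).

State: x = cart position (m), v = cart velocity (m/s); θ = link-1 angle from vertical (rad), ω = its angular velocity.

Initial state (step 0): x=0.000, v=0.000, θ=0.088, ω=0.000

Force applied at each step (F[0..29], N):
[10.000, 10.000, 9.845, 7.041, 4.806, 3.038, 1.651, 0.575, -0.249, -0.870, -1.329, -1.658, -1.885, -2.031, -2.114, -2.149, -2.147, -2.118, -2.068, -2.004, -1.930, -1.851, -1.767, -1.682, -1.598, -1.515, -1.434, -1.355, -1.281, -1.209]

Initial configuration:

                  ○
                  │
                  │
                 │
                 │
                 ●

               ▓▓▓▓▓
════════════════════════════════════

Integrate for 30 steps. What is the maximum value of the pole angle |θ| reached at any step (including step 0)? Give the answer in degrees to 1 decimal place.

Answer: 5.0°

Derivation:
apply F[0]=+10.000 → step 1: x=0.001, v=0.104, θ=0.087, ω=-0.089
apply F[1]=+10.000 → step 2: x=0.004, v=0.209, θ=0.084, ω=-0.179
apply F[2]=+9.845 → step 3: x=0.009, v=0.312, θ=0.080, ω=-0.268
apply F[3]=+7.041 → step 4: x=0.016, v=0.384, θ=0.074, ω=-0.328
apply F[4]=+4.806 → step 5: x=0.025, v=0.433, θ=0.067, ω=-0.363
apply F[5]=+3.038 → step 6: x=0.033, v=0.463, θ=0.060, ω=-0.381
apply F[6]=+1.651 → step 7: x=0.043, v=0.478, θ=0.052, ω=-0.385
apply F[7]=+0.575 → step 8: x=0.052, v=0.481, θ=0.044, ω=-0.379
apply F[8]=-0.249 → step 9: x=0.062, v=0.477, θ=0.037, ω=-0.366
apply F[9]=-0.870 → step 10: x=0.071, v=0.465, θ=0.030, ω=-0.348
apply F[10]=-1.329 → step 11: x=0.081, v=0.449, θ=0.023, ω=-0.326
apply F[11]=-1.658 → step 12: x=0.089, v=0.430, θ=0.017, ω=-0.302
apply F[12]=-1.885 → step 13: x=0.098, v=0.409, θ=0.011, ω=-0.277
apply F[13]=-2.031 → step 14: x=0.106, v=0.386, θ=0.006, ω=-0.252
apply F[14]=-2.114 → step 15: x=0.113, v=0.363, θ=0.001, ω=-0.228
apply F[15]=-2.149 → step 16: x=0.120, v=0.339, θ=-0.003, ω=-0.204
apply F[16]=-2.147 → step 17: x=0.127, v=0.316, θ=-0.007, ω=-0.181
apply F[17]=-2.118 → step 18: x=0.133, v=0.294, θ=-0.011, ω=-0.160
apply F[18]=-2.068 → step 19: x=0.139, v=0.272, θ=-0.014, ω=-0.139
apply F[19]=-2.004 → step 20: x=0.144, v=0.251, θ=-0.016, ω=-0.121
apply F[20]=-1.930 → step 21: x=0.149, v=0.230, θ=-0.019, ω=-0.103
apply F[21]=-1.851 → step 22: x=0.153, v=0.211, θ=-0.020, ω=-0.088
apply F[22]=-1.767 → step 23: x=0.157, v=0.193, θ=-0.022, ω=-0.073
apply F[23]=-1.682 → step 24: x=0.161, v=0.176, θ=-0.023, ω=-0.060
apply F[24]=-1.598 → step 25: x=0.164, v=0.160, θ=-0.024, ω=-0.048
apply F[25]=-1.515 → step 26: x=0.167, v=0.145, θ=-0.025, ω=-0.038
apply F[26]=-1.434 → step 27: x=0.170, v=0.130, θ=-0.026, ω=-0.028
apply F[27]=-1.355 → step 28: x=0.172, v=0.117, θ=-0.026, ω=-0.020
apply F[28]=-1.281 → step 29: x=0.175, v=0.104, θ=-0.027, ω=-0.012
apply F[29]=-1.209 → step 30: x=0.177, v=0.093, θ=-0.027, ω=-0.006
Max |angle| over trajectory = 0.088 rad = 5.0°.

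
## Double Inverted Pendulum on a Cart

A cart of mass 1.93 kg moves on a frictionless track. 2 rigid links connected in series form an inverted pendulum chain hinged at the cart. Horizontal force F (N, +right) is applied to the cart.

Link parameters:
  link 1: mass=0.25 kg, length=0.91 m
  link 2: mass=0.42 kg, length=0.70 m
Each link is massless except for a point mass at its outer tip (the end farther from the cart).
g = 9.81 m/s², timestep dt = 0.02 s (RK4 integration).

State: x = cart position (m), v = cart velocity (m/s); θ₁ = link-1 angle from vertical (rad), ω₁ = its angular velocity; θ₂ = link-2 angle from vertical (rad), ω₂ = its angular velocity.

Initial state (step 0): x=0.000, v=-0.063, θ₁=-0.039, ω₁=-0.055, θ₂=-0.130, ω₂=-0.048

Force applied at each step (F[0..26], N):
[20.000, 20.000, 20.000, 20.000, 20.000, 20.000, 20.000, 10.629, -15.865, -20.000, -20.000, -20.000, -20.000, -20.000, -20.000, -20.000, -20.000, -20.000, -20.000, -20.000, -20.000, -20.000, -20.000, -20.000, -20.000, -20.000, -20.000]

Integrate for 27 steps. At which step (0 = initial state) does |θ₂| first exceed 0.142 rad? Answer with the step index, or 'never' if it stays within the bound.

Answer: 4

Derivation:
apply F[0]=+20.000 → step 1: x=0.001, v=0.147, θ₁=-0.042, ω₁=-0.263, θ₂=-0.132, ω₂=-0.112
apply F[1]=+20.000 → step 2: x=0.006, v=0.357, θ₁=-0.050, ω₁=-0.475, θ₂=-0.134, ω₂=-0.172
apply F[2]=+20.000 → step 3: x=0.015, v=0.568, θ₁=-0.061, ω₁=-0.691, θ₂=-0.138, ω₂=-0.227
apply F[3]=+20.000 → step 4: x=0.029, v=0.779, θ₁=-0.077, ω₁=-0.916, θ₂=-0.143, ω₂=-0.273
apply F[4]=+20.000 → step 5: x=0.046, v=0.991, θ₁=-0.098, ω₁=-1.150, θ₂=-0.149, ω₂=-0.309
apply F[5]=+20.000 → step 6: x=0.068, v=1.203, θ₁=-0.123, ω₁=-1.395, θ₂=-0.156, ω₂=-0.332
apply F[6]=+20.000 → step 7: x=0.094, v=1.416, θ₁=-0.154, ω₁=-1.651, θ₂=-0.162, ω₂=-0.341
apply F[7]=+10.629 → step 8: x=0.124, v=1.534, θ₁=-0.188, ω₁=-1.816, θ₂=-0.169, ω₂=-0.339
apply F[8]=-15.865 → step 9: x=0.153, v=1.381, θ₁=-0.224, ω₁=-1.706, θ₂=-0.176, ω₂=-0.318
apply F[9]=-20.000 → step 10: x=0.179, v=1.189, θ₁=-0.256, ω₁=-1.573, θ₂=-0.182, ω₂=-0.274
apply F[10]=-20.000 → step 11: x=0.201, v=1.000, θ₁=-0.287, ω₁=-1.462, θ₂=-0.187, ω₂=-0.209
apply F[11]=-20.000 → step 12: x=0.219, v=0.813, θ₁=-0.315, ω₁=-1.372, θ₂=-0.190, ω₂=-0.123
apply F[12]=-20.000 → step 13: x=0.233, v=0.629, θ₁=-0.342, ω₁=-1.302, θ₂=-0.192, ω₂=-0.015
apply F[13]=-20.000 → step 14: x=0.244, v=0.447, θ₁=-0.367, ω₁=-1.250, θ₂=-0.191, ω₂=0.115
apply F[14]=-20.000 → step 15: x=0.251, v=0.267, θ₁=-0.392, ω₁=-1.218, θ₂=-0.187, ω₂=0.266
apply F[15]=-20.000 → step 16: x=0.255, v=0.088, θ₁=-0.416, ω₁=-1.202, θ₂=-0.180, ω₂=0.439
apply F[16]=-20.000 → step 17: x=0.255, v=-0.091, θ₁=-0.440, ω₁=-1.204, θ₂=-0.169, ω₂=0.633
apply F[17]=-20.000 → step 18: x=0.251, v=-0.268, θ₁=-0.464, ω₁=-1.220, θ₂=-0.154, ω₂=0.847
apply F[18]=-20.000 → step 19: x=0.244, v=-0.446, θ₁=-0.489, ω₁=-1.249, θ₂=-0.135, ω₂=1.080
apply F[19]=-20.000 → step 20: x=0.233, v=-0.623, θ₁=-0.514, ω₁=-1.287, θ₂=-0.111, ω₂=1.329
apply F[20]=-20.000 → step 21: x=0.219, v=-0.802, θ₁=-0.540, ω₁=-1.332, θ₂=-0.082, ω₂=1.590
apply F[21]=-20.000 → step 22: x=0.201, v=-0.982, θ₁=-0.568, ω₁=-1.378, θ₂=-0.047, ω₂=1.859
apply F[22]=-20.000 → step 23: x=0.180, v=-1.164, θ₁=-0.596, ω₁=-1.421, θ₂=-0.007, ω₂=2.131
apply F[23]=-20.000 → step 24: x=0.155, v=-1.347, θ₁=-0.624, ω₁=-1.457, θ₂=0.038, ω₂=2.403
apply F[24]=-20.000 → step 25: x=0.126, v=-1.531, θ₁=-0.654, ω₁=-1.481, θ₂=0.089, ω₂=2.672
apply F[25]=-20.000 → step 26: x=0.093, v=-1.718, θ₁=-0.683, ω₁=-1.491, θ₂=0.145, ω₂=2.937
apply F[26]=-20.000 → step 27: x=0.057, v=-1.905, θ₁=-0.713, ω₁=-1.484, θ₂=0.206, ω₂=3.199
|θ₂| = 0.143 > 0.142 first at step 4.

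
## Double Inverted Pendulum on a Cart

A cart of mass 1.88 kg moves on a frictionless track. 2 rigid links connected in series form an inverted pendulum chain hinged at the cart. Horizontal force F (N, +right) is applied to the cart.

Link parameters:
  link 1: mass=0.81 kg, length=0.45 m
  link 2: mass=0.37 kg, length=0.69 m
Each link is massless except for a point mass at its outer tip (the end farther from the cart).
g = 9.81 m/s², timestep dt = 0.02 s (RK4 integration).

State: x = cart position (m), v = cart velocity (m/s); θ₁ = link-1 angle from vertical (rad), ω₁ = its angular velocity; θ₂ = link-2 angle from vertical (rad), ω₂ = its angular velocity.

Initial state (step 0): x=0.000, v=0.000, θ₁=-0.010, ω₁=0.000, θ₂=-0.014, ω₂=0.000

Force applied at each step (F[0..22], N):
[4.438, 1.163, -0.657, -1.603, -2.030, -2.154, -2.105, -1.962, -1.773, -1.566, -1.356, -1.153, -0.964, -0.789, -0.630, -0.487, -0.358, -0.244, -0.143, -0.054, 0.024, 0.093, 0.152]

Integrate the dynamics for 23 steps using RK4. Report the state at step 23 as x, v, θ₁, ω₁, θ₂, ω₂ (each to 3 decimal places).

apply F[0]=+4.438 → step 1: x=0.000, v=0.048, θ₁=-0.011, ω₁=-0.112, θ₂=-0.014, ω₂=-0.002
apply F[1]=+1.163 → step 2: x=0.002, v=0.062, θ₁=-0.014, ω₁=-0.147, θ₂=-0.014, ω₂=-0.002
apply F[2]=-0.657 → step 3: x=0.003, v=0.057, θ₁=-0.017, ω₁=-0.143, θ₂=-0.014, ω₂=-0.002
apply F[3]=-1.603 → step 4: x=0.004, v=0.042, θ₁=-0.019, ω₁=-0.119, θ₂=-0.014, ω₂=-0.000
apply F[4]=-2.030 → step 5: x=0.004, v=0.023, θ₁=-0.021, ω₁=-0.086, θ₂=-0.014, ω₂=0.002
apply F[5]=-2.154 → step 6: x=0.005, v=0.003, θ₁=-0.023, ω₁=-0.052, θ₂=-0.014, ω₂=0.006
apply F[6]=-2.105 → step 7: x=0.005, v=-0.016, θ₁=-0.023, ω₁=-0.021, θ₂=-0.014, ω₂=0.009
apply F[7]=-1.962 → step 8: x=0.004, v=-0.034, θ₁=-0.024, ω₁=0.007, θ₂=-0.014, ω₂=0.014
apply F[8]=-1.773 → step 9: x=0.003, v=-0.050, θ₁=-0.023, ω₁=0.030, θ₂=-0.013, ω₂=0.018
apply F[9]=-1.566 → step 10: x=0.002, v=-0.064, θ₁=-0.022, ω₁=0.049, θ₂=-0.013, ω₂=0.022
apply F[10]=-1.356 → step 11: x=0.001, v=-0.076, θ₁=-0.021, ω₁=0.064, θ₂=-0.012, ω₂=0.025
apply F[11]=-1.153 → step 12: x=-0.001, v=-0.086, θ₁=-0.020, ω₁=0.075, θ₂=-0.012, ω₂=0.029
apply F[12]=-0.964 → step 13: x=-0.003, v=-0.094, θ₁=-0.018, ω₁=0.083, θ₂=-0.011, ω₂=0.032
apply F[13]=-0.789 → step 14: x=-0.005, v=-0.100, θ₁=-0.017, ω₁=0.088, θ₂=-0.011, ω₂=0.035
apply F[14]=-0.630 → step 15: x=-0.007, v=-0.105, θ₁=-0.015, ω₁=0.090, θ₂=-0.010, ω₂=0.037
apply F[15]=-0.487 → step 16: x=-0.009, v=-0.108, θ₁=-0.013, ω₁=0.091, θ₂=-0.009, ω₂=0.039
apply F[16]=-0.358 → step 17: x=-0.011, v=-0.110, θ₁=-0.011, ω₁=0.090, θ₂=-0.008, ω₂=0.040
apply F[17]=-0.244 → step 18: x=-0.013, v=-0.112, θ₁=-0.009, ω₁=0.089, θ₂=-0.008, ω₂=0.041
apply F[18]=-0.143 → step 19: x=-0.015, v=-0.112, θ₁=-0.008, ω₁=0.086, θ₂=-0.007, ω₂=0.041
apply F[19]=-0.054 → step 20: x=-0.018, v=-0.112, θ₁=-0.006, ω₁=0.082, θ₂=-0.006, ω₂=0.042
apply F[20]=+0.024 → step 21: x=-0.020, v=-0.111, θ₁=-0.004, ω₁=0.078, θ₂=-0.005, ω₂=0.041
apply F[21]=+0.093 → step 22: x=-0.022, v=-0.110, θ₁=-0.003, ω₁=0.073, θ₂=-0.004, ω₂=0.041
apply F[22]=+0.152 → step 23: x=-0.024, v=-0.108, θ₁=-0.001, ω₁=0.069, θ₂=-0.003, ω₂=0.040

Answer: x=-0.024, v=-0.108, θ₁=-0.001, ω₁=0.069, θ₂=-0.003, ω₂=0.040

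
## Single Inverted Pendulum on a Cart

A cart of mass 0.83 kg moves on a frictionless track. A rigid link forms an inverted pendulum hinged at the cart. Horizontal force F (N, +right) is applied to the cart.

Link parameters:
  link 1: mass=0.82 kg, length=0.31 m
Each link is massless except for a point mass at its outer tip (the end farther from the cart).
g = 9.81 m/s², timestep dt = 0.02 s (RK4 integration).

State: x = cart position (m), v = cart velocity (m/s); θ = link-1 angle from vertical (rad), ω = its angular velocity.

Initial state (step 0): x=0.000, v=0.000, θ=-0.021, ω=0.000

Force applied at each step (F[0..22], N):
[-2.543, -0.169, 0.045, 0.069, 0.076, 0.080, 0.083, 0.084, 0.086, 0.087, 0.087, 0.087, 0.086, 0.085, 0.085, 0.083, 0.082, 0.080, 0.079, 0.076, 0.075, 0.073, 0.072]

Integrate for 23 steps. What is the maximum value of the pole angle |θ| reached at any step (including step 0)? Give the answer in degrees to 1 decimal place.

Answer: 1.2°

Derivation:
apply F[0]=-2.543 → step 1: x=-0.001, v=-0.057, θ=-0.019, ω=0.172
apply F[1]=-0.169 → step 2: x=-0.002, v=-0.058, θ=-0.016, ω=0.163
apply F[2]=+0.045 → step 3: x=-0.003, v=-0.054, θ=-0.013, ω=0.141
apply F[3]=+0.069 → step 4: x=-0.004, v=-0.050, θ=-0.010, ω=0.121
apply F[4]=+0.076 → step 5: x=-0.005, v=-0.047, θ=-0.008, ω=0.104
apply F[5]=+0.080 → step 6: x=-0.006, v=-0.043, θ=-0.006, ω=0.089
apply F[6]=+0.083 → step 7: x=-0.007, v=-0.040, θ=-0.004, ω=0.076
apply F[7]=+0.084 → step 8: x=-0.007, v=-0.038, θ=-0.003, ω=0.065
apply F[8]=+0.086 → step 9: x=-0.008, v=-0.035, θ=-0.002, ω=0.055
apply F[9]=+0.087 → step 10: x=-0.009, v=-0.033, θ=-0.001, ω=0.046
apply F[10]=+0.087 → step 11: x=-0.009, v=-0.030, θ=-0.000, ω=0.039
apply F[11]=+0.087 → step 12: x=-0.010, v=-0.028, θ=0.001, ω=0.033
apply F[12]=+0.086 → step 13: x=-0.011, v=-0.027, θ=0.001, ω=0.027
apply F[13]=+0.085 → step 14: x=-0.011, v=-0.025, θ=0.002, ω=0.023
apply F[14]=+0.085 → step 15: x=-0.012, v=-0.023, θ=0.002, ω=0.018
apply F[15]=+0.083 → step 16: x=-0.012, v=-0.022, θ=0.003, ω=0.015
apply F[16]=+0.082 → step 17: x=-0.012, v=-0.020, θ=0.003, ω=0.012
apply F[17]=+0.080 → step 18: x=-0.013, v=-0.019, θ=0.003, ω=0.009
apply F[18]=+0.079 → step 19: x=-0.013, v=-0.017, θ=0.003, ω=0.007
apply F[19]=+0.076 → step 20: x=-0.013, v=-0.016, θ=0.003, ω=0.005
apply F[20]=+0.075 → step 21: x=-0.014, v=-0.015, θ=0.003, ω=0.004
apply F[21]=+0.073 → step 22: x=-0.014, v=-0.014, θ=0.003, ω=0.002
apply F[22]=+0.072 → step 23: x=-0.014, v=-0.013, θ=0.003, ω=0.001
Max |angle| over trajectory = 0.021 rad = 1.2°.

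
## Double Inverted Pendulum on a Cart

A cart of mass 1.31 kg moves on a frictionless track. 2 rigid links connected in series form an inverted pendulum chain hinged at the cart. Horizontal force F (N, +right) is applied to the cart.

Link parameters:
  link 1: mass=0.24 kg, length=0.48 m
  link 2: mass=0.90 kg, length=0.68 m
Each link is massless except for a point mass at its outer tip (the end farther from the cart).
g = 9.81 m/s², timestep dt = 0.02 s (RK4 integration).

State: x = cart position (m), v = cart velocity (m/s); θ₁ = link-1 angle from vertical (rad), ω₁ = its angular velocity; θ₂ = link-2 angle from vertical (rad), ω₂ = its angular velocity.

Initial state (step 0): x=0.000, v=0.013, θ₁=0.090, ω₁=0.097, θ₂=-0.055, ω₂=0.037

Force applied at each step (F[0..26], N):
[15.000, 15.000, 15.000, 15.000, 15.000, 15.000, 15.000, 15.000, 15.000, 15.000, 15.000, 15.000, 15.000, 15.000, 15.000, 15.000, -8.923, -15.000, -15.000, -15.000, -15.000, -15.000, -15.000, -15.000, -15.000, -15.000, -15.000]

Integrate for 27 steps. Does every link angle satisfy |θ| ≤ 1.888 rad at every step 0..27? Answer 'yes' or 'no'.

Answer: yes

Derivation:
apply F[0]=+15.000 → step 1: x=0.002, v=0.226, θ₁=0.090, ω₁=-0.086, θ₂=-0.056, ω₂=-0.165
apply F[1]=+15.000 → step 2: x=0.009, v=0.440, θ₁=0.087, ω₁=-0.270, θ₂=-0.062, ω₂=-0.367
apply F[2]=+15.000 → step 3: x=0.020, v=0.655, θ₁=0.079, ω₁=-0.461, θ₂=-0.071, ω₂=-0.568
apply F[3]=+15.000 → step 4: x=0.035, v=0.872, θ₁=0.068, ω₁=-0.664, θ₂=-0.084, ω₂=-0.766
apply F[4]=+15.000 → step 5: x=0.055, v=1.092, θ₁=0.053, ω₁=-0.886, θ₂=-0.102, ω₂=-0.957
apply F[5]=+15.000 → step 6: x=0.079, v=1.314, θ₁=0.032, ω₁=-1.135, θ₂=-0.123, ω₂=-1.139
apply F[6]=+15.000 → step 7: x=0.108, v=1.541, θ₁=0.007, ω₁=-1.419, θ₂=-0.147, ω₂=-1.306
apply F[7]=+15.000 → step 8: x=0.141, v=1.771, θ₁=-0.025, ω₁=-1.746, θ₂=-0.175, ω₂=-1.453
apply F[8]=+15.000 → step 9: x=0.178, v=2.004, θ₁=-0.063, ω₁=-2.125, θ₂=-0.205, ω₂=-1.571
apply F[9]=+15.000 → step 10: x=0.221, v=2.239, θ₁=-0.110, ω₁=-2.564, θ₂=-0.237, ω₂=-1.655
apply F[10]=+15.000 → step 11: x=0.268, v=2.475, θ₁=-0.166, ω₁=-3.064, θ₂=-0.271, ω₂=-1.699
apply F[11]=+15.000 → step 12: x=0.320, v=2.705, θ₁=-0.233, ω₁=-3.614, θ₂=-0.305, ω₂=-1.705
apply F[12]=+15.000 → step 13: x=0.376, v=2.923, θ₁=-0.311, ω₁=-4.180, θ₂=-0.339, ω₂=-1.690
apply F[13]=+15.000 → step 14: x=0.436, v=3.120, θ₁=-0.400, ω₁=-4.706, θ₂=-0.373, ω₂=-1.691
apply F[14]=+15.000 → step 15: x=0.501, v=3.289, θ₁=-0.498, ω₁=-5.122, θ₂=-0.407, ω₂=-1.758
apply F[15]=+15.000 → step 16: x=0.568, v=3.428, θ₁=-0.604, ω₁=-5.383, θ₂=-0.444, ω₂=-1.930
apply F[16]=-8.923 → step 17: x=0.635, v=3.265, θ₁=-0.710, ω₁=-5.273, θ₂=-0.483, ω₂=-1.998
apply F[17]=-15.000 → step 18: x=0.698, v=3.035, θ₁=-0.815, ω₁=-5.182, θ₂=-0.523, ω₂=-2.002
apply F[18]=-15.000 → step 19: x=0.756, v=2.808, θ₁=-0.918, ω₁=-5.163, θ₂=-0.563, ω₂=-1.996
apply F[19]=-15.000 → step 20: x=0.810, v=2.579, θ₁=-1.021, ω₁=-5.202, θ₂=-0.603, ω₂=-1.993
apply F[20]=-15.000 → step 21: x=0.859, v=2.348, θ₁=-1.126, ω₁=-5.283, θ₂=-0.643, ω₂=-2.002
apply F[21]=-15.000 → step 22: x=0.904, v=2.112, θ₁=-1.233, ω₁=-5.396, θ₂=-0.683, ω₂=-2.035
apply F[22]=-15.000 → step 23: x=0.944, v=1.868, θ₁=-1.342, ω₁=-5.533, θ₂=-0.724, ω₂=-2.100
apply F[23]=-15.000 → step 24: x=0.979, v=1.618, θ₁=-1.454, ω₁=-5.688, θ₂=-0.767, ω₂=-2.209
apply F[24]=-15.000 → step 25: x=1.008, v=1.358, θ₁=-1.570, ω₁=-5.852, θ₂=-0.813, ω₂=-2.369
apply F[25]=-15.000 → step 26: x=1.033, v=1.091, θ₁=-1.689, ω₁=-6.022, θ₂=-0.863, ω₂=-2.590
apply F[26]=-15.000 → step 27: x=1.052, v=0.815, θ₁=-1.811, ω₁=-6.188, θ₂=-0.917, ω₂=-2.881
Max |angle| over trajectory = 1.811 rad; bound = 1.888 → within bound.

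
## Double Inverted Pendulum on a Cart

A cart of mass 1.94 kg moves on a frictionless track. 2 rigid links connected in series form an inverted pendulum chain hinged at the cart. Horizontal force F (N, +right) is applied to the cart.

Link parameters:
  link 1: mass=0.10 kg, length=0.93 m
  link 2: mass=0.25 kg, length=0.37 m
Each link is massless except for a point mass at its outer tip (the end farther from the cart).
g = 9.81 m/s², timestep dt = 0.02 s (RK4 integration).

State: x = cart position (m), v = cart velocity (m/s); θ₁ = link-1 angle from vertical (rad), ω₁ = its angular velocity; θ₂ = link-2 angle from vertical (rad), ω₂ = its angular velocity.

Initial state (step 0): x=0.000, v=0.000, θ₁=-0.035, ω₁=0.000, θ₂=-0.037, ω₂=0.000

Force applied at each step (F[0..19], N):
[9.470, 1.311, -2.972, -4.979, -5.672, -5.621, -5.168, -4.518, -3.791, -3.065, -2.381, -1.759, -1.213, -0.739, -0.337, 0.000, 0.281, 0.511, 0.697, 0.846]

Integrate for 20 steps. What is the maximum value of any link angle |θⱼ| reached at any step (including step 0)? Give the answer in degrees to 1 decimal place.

Answer: 2.5°

Derivation:
apply F[0]=+9.470 → step 1: x=0.001, v=0.099, θ₁=-0.036, ω₁=-0.113, θ₂=-0.037, ω₂=-0.003
apply F[1]=+1.311 → step 2: x=0.003, v=0.114, θ₁=-0.039, ω₁=-0.137, θ₂=-0.037, ω₂=-0.002
apply F[2]=-2.972 → step 3: x=0.005, v=0.084, θ₁=-0.041, ω₁=-0.115, θ₂=-0.037, ω₂=0.003
apply F[3]=-4.979 → step 4: x=0.006, v=0.035, θ₁=-0.043, ω₁=-0.073, θ₂=-0.037, ω₂=0.012
apply F[4]=-5.672 → step 5: x=0.006, v=-0.022, θ₁=-0.044, ω₁=-0.025, θ₂=-0.037, ω₂=0.025
apply F[5]=-5.621 → step 6: x=0.005, v=-0.079, θ₁=-0.044, ω₁=0.022, θ₂=-0.036, ω₂=0.040
apply F[6]=-5.168 → step 7: x=0.003, v=-0.130, θ₁=-0.043, ω₁=0.064, θ₂=-0.035, ω₂=0.055
apply F[7]=-4.518 → step 8: x=0.000, v=-0.175, θ₁=-0.042, ω₁=0.099, θ₂=-0.034, ω₂=0.070
apply F[8]=-3.791 → step 9: x=-0.004, v=-0.213, θ₁=-0.039, ω₁=0.127, θ₂=-0.032, ω₂=0.084
apply F[9]=-3.065 → step 10: x=-0.008, v=-0.243, θ₁=-0.037, ω₁=0.148, θ₂=-0.030, ω₂=0.096
apply F[10]=-2.381 → step 11: x=-0.013, v=-0.267, θ₁=-0.033, ω₁=0.163, θ₂=-0.028, ω₂=0.107
apply F[11]=-1.759 → step 12: x=-0.019, v=-0.284, θ₁=-0.030, ω₁=0.172, θ₂=-0.026, ω₂=0.115
apply F[12]=-1.213 → step 13: x=-0.025, v=-0.295, θ₁=-0.027, ω₁=0.177, θ₂=-0.024, ω₂=0.121
apply F[13]=-0.739 → step 14: x=-0.031, v=-0.302, θ₁=-0.023, ω₁=0.177, θ₂=-0.021, ω₂=0.126
apply F[14]=-0.337 → step 15: x=-0.037, v=-0.305, θ₁=-0.020, ω₁=0.175, θ₂=-0.019, ω₂=0.128
apply F[15]=+0.000 → step 16: x=-0.043, v=-0.304, θ₁=-0.016, ω₁=0.171, θ₂=-0.016, ω₂=0.129
apply F[16]=+0.281 → step 17: x=-0.049, v=-0.301, θ₁=-0.013, ω₁=0.164, θ₂=-0.014, ω₂=0.128
apply F[17]=+0.511 → step 18: x=-0.055, v=-0.295, θ₁=-0.010, ω₁=0.156, θ₂=-0.011, ω₂=0.125
apply F[18]=+0.697 → step 19: x=-0.061, v=-0.287, θ₁=-0.006, ω₁=0.148, θ₂=-0.009, ω₂=0.122
apply F[19]=+0.846 → step 20: x=-0.066, v=-0.279, θ₁=-0.004, ω₁=0.138, θ₂=-0.006, ω₂=0.118
Max |angle| over trajectory = 0.044 rad = 2.5°.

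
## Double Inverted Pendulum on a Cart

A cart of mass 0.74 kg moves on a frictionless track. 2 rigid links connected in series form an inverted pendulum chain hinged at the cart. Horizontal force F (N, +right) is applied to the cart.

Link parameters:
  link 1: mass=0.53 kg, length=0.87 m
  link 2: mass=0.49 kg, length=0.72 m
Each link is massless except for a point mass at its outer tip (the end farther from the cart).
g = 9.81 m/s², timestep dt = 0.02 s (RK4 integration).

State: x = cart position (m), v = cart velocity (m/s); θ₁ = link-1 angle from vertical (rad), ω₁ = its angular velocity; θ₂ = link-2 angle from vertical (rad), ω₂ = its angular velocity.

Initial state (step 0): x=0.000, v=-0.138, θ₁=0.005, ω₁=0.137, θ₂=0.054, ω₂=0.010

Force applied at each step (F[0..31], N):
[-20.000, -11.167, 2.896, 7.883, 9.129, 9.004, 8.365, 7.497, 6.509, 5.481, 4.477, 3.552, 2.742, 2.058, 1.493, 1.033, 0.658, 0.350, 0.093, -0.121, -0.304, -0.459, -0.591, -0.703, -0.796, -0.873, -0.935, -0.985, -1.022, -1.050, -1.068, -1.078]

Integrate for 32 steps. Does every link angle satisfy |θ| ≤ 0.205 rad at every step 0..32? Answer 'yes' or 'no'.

Answer: yes

Derivation:
apply F[0]=-20.000 → step 1: x=-0.008, v=-0.681, θ₁=0.014, ω₁=0.754, θ₂=0.054, ω₂=0.033
apply F[1]=-11.167 → step 2: x=-0.025, v=-0.988, θ₁=0.032, ω₁=1.106, θ₂=0.055, ω₂=0.048
apply F[2]=+2.896 → step 3: x=-0.044, v=-0.920, θ₁=0.054, ω₁=1.035, θ₂=0.056, ω₂=0.054
apply F[3]=+7.883 → step 4: x=-0.060, v=-0.724, θ₁=0.072, ω₁=0.826, θ₂=0.057, ω₂=0.050
apply F[4]=+9.129 → step 5: x=-0.073, v=-0.500, θ₁=0.087, ω₁=0.592, θ₂=0.058, ω₂=0.038
apply F[5]=+9.004 → step 6: x=-0.080, v=-0.283, θ₁=0.096, ω₁=0.372, θ₂=0.059, ω₂=0.020
apply F[6]=+8.365 → step 7: x=-0.084, v=-0.086, θ₁=0.102, ω₁=0.178, θ₂=0.059, ω₂=-0.003
apply F[7]=+7.497 → step 8: x=-0.084, v=0.086, θ₁=0.104, ω₁=0.014, θ₂=0.059, ω₂=-0.028
apply F[8]=+6.509 → step 9: x=-0.081, v=0.232, θ₁=0.103, ω₁=-0.120, θ₂=0.058, ω₂=-0.054
apply F[9]=+5.481 → step 10: x=-0.075, v=0.352, θ₁=0.099, ω₁=-0.224, θ₂=0.057, ω₂=-0.078
apply F[10]=+4.477 → step 11: x=-0.067, v=0.446, θ₁=0.094, ω₁=-0.301, θ₂=0.055, ω₂=-0.100
apply F[11]=+3.552 → step 12: x=-0.057, v=0.517, θ₁=0.087, ω₁=-0.354, θ₂=0.053, ω₂=-0.120
apply F[12]=+2.742 → step 13: x=-0.047, v=0.568, θ₁=0.080, ω₁=-0.387, θ₂=0.050, ω₂=-0.137
apply F[13]=+2.058 → step 14: x=-0.035, v=0.603, θ₁=0.072, ω₁=-0.405, θ₂=0.047, ω₂=-0.151
apply F[14]=+1.493 → step 15: x=-0.023, v=0.626, θ₁=0.064, ω₁=-0.410, θ₂=0.044, ω₂=-0.163
apply F[15]=+1.033 → step 16: x=-0.010, v=0.638, θ₁=0.056, ω₁=-0.407, θ₂=0.041, ω₂=-0.172
apply F[16]=+0.658 → step 17: x=0.003, v=0.642, θ₁=0.048, ω₁=-0.397, θ₂=0.037, ω₂=-0.178
apply F[17]=+0.350 → step 18: x=0.016, v=0.639, θ₁=0.040, ω₁=-0.383, θ₂=0.034, ω₂=-0.183
apply F[18]=+0.093 → step 19: x=0.028, v=0.632, θ₁=0.032, ω₁=-0.366, θ₂=0.030, ω₂=-0.185
apply F[19]=-0.121 → step 20: x=0.041, v=0.621, θ₁=0.025, ω₁=-0.346, θ₂=0.026, ω₂=-0.186
apply F[20]=-0.304 → step 21: x=0.053, v=0.607, θ₁=0.019, ω₁=-0.326, θ₂=0.022, ω₂=-0.184
apply F[21]=-0.459 → step 22: x=0.065, v=0.591, θ₁=0.012, ω₁=-0.304, θ₂=0.019, ω₂=-0.182
apply F[22]=-0.591 → step 23: x=0.077, v=0.572, θ₁=0.007, ω₁=-0.282, θ₂=0.015, ω₂=-0.178
apply F[23]=-0.703 → step 24: x=0.088, v=0.552, θ₁=0.001, ω₁=-0.260, θ₂=0.012, ω₂=-0.173
apply F[24]=-0.796 → step 25: x=0.099, v=0.531, θ₁=-0.004, ω₁=-0.239, θ₂=0.008, ω₂=-0.167
apply F[25]=-0.873 → step 26: x=0.109, v=0.509, θ₁=-0.008, ω₁=-0.218, θ₂=0.005, ω₂=-0.160
apply F[26]=-0.935 → step 27: x=0.119, v=0.487, θ₁=-0.013, ω₁=-0.197, θ₂=0.002, ω₂=-0.153
apply F[27]=-0.985 → step 28: x=0.129, v=0.464, θ₁=-0.016, ω₁=-0.177, θ₂=-0.001, ω₂=-0.145
apply F[28]=-1.022 → step 29: x=0.138, v=0.441, θ₁=-0.020, ω₁=-0.158, θ₂=-0.004, ω₂=-0.137
apply F[29]=-1.050 → step 30: x=0.146, v=0.419, θ₁=-0.023, ω₁=-0.141, θ₂=-0.007, ω₂=-0.129
apply F[30]=-1.068 → step 31: x=0.154, v=0.396, θ₁=-0.025, ω₁=-0.124, θ₂=-0.009, ω₂=-0.120
apply F[31]=-1.078 → step 32: x=0.162, v=0.374, θ₁=-0.028, ω₁=-0.108, θ₂=-0.011, ω₂=-0.112
Max |angle| over trajectory = 0.104 rad; bound = 0.205 → within bound.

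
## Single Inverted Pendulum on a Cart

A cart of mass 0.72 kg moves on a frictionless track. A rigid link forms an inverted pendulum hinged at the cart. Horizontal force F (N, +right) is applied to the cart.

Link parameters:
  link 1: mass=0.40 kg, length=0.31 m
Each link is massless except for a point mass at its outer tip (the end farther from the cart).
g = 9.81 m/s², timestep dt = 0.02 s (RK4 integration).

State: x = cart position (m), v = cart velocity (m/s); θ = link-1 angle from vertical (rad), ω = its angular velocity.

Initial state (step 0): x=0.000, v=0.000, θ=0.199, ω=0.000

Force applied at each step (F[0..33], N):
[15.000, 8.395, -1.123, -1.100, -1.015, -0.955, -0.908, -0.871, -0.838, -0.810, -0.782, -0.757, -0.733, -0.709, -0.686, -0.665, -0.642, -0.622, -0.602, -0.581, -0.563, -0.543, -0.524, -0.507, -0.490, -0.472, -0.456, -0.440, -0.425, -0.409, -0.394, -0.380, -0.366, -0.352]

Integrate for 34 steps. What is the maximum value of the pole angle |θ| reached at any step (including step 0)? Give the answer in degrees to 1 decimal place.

apply F[0]=+15.000 → step 1: x=0.004, v=0.388, θ=0.188, ω=-1.105
apply F[1]=+8.395 → step 2: x=0.014, v=0.600, θ=0.160, ω=-1.669
apply F[2]=-1.123 → step 3: x=0.025, v=0.555, θ=0.129, ω=-1.434
apply F[3]=-1.100 → step 4: x=0.036, v=0.513, θ=0.103, ω=-1.226
apply F[4]=-1.015 → step 5: x=0.046, v=0.476, θ=0.080, ω=-1.048
apply F[5]=-0.955 → step 6: x=0.055, v=0.442, θ=0.061, ω=-0.895
apply F[6]=-0.908 → step 7: x=0.064, v=0.411, θ=0.044, ω=-0.763
apply F[7]=-0.871 → step 8: x=0.071, v=0.383, θ=0.030, ω=-0.649
apply F[8]=-0.838 → step 9: x=0.079, v=0.357, θ=0.018, ω=-0.551
apply F[9]=-0.810 → step 10: x=0.086, v=0.333, θ=0.008, ω=-0.465
apply F[10]=-0.782 → step 11: x=0.092, v=0.311, θ=-0.001, ω=-0.392
apply F[11]=-0.757 → step 12: x=0.098, v=0.291, θ=-0.008, ω=-0.328
apply F[12]=-0.733 → step 13: x=0.104, v=0.271, θ=-0.014, ω=-0.273
apply F[13]=-0.709 → step 14: x=0.109, v=0.253, θ=-0.019, ω=-0.226
apply F[14]=-0.686 → step 15: x=0.114, v=0.237, θ=-0.023, ω=-0.185
apply F[15]=-0.665 → step 16: x=0.119, v=0.221, θ=-0.026, ω=-0.150
apply F[16]=-0.642 → step 17: x=0.123, v=0.206, θ=-0.029, ω=-0.120
apply F[17]=-0.622 → step 18: x=0.127, v=0.192, θ=-0.031, ω=-0.094
apply F[18]=-0.602 → step 19: x=0.131, v=0.179, θ=-0.033, ω=-0.071
apply F[19]=-0.581 → step 20: x=0.134, v=0.166, θ=-0.034, ω=-0.052
apply F[20]=-0.563 → step 21: x=0.137, v=0.155, θ=-0.035, ω=-0.036
apply F[21]=-0.543 → step 22: x=0.140, v=0.143, θ=-0.035, ω=-0.022
apply F[22]=-0.524 → step 23: x=0.143, v=0.133, θ=-0.036, ω=-0.010
apply F[23]=-0.507 → step 24: x=0.146, v=0.122, θ=-0.036, ω=0.000
apply F[24]=-0.490 → step 25: x=0.148, v=0.113, θ=-0.036, ω=0.009
apply F[25]=-0.472 → step 26: x=0.150, v=0.104, θ=-0.036, ω=0.016
apply F[26]=-0.456 → step 27: x=0.152, v=0.095, θ=-0.035, ω=0.022
apply F[27]=-0.440 → step 28: x=0.154, v=0.086, θ=-0.035, ω=0.027
apply F[28]=-0.425 → step 29: x=0.155, v=0.078, θ=-0.034, ω=0.031
apply F[29]=-0.409 → step 30: x=0.157, v=0.071, θ=-0.033, ω=0.034
apply F[30]=-0.394 → step 31: x=0.158, v=0.063, θ=-0.033, ω=0.037
apply F[31]=-0.380 → step 32: x=0.159, v=0.056, θ=-0.032, ω=0.039
apply F[32]=-0.366 → step 33: x=0.161, v=0.050, θ=-0.031, ω=0.041
apply F[33]=-0.352 → step 34: x=0.161, v=0.043, θ=-0.030, ω=0.042
Max |angle| over trajectory = 0.199 rad = 11.4°.

Answer: 11.4°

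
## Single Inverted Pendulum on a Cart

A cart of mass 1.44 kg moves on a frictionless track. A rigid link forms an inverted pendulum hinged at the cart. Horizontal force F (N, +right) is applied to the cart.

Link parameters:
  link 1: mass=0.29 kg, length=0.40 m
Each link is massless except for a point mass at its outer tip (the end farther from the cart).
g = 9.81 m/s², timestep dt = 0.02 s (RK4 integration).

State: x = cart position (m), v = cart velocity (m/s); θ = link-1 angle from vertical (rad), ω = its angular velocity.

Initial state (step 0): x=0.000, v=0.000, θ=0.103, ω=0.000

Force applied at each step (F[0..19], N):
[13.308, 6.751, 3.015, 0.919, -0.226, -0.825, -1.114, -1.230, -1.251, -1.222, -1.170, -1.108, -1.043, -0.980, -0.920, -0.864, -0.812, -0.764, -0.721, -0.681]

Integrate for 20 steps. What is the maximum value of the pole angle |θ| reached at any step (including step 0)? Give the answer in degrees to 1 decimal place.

apply F[0]=+13.308 → step 1: x=0.002, v=0.180, θ=0.099, ω=-0.399
apply F[1]=+6.751 → step 2: x=0.006, v=0.270, θ=0.089, ω=-0.577
apply F[2]=+3.015 → step 3: x=0.012, v=0.309, θ=0.077, ω=-0.632
apply F[3]=+0.919 → step 4: x=0.018, v=0.319, θ=0.065, ω=-0.622
apply F[4]=-0.226 → step 5: x=0.025, v=0.314, θ=0.053, ω=-0.580
apply F[5]=-0.825 → step 6: x=0.031, v=0.300, θ=0.042, ω=-0.524
apply F[6]=-1.114 → step 7: x=0.037, v=0.283, θ=0.032, ω=-0.464
apply F[7]=-1.230 → step 8: x=0.042, v=0.265, θ=0.023, ω=-0.405
apply F[8]=-1.251 → step 9: x=0.047, v=0.247, θ=0.016, ω=-0.350
apply F[9]=-1.222 → step 10: x=0.052, v=0.230, θ=0.009, ω=-0.300
apply F[10]=-1.170 → step 11: x=0.056, v=0.213, θ=0.003, ω=-0.256
apply F[11]=-1.108 → step 12: x=0.061, v=0.198, θ=-0.001, ω=-0.217
apply F[12]=-1.043 → step 13: x=0.064, v=0.183, θ=-0.005, ω=-0.183
apply F[13]=-0.980 → step 14: x=0.068, v=0.170, θ=-0.009, ω=-0.153
apply F[14]=-0.920 → step 15: x=0.071, v=0.158, θ=-0.011, ω=-0.127
apply F[15]=-0.864 → step 16: x=0.074, v=0.146, θ=-0.014, ω=-0.104
apply F[16]=-0.812 → step 17: x=0.077, v=0.135, θ=-0.016, ω=-0.085
apply F[17]=-0.764 → step 18: x=0.080, v=0.126, θ=-0.017, ω=-0.068
apply F[18]=-0.721 → step 19: x=0.082, v=0.116, θ=-0.018, ω=-0.053
apply F[19]=-0.681 → step 20: x=0.084, v=0.107, θ=-0.019, ω=-0.041
Max |angle| over trajectory = 0.103 rad = 5.9°.

Answer: 5.9°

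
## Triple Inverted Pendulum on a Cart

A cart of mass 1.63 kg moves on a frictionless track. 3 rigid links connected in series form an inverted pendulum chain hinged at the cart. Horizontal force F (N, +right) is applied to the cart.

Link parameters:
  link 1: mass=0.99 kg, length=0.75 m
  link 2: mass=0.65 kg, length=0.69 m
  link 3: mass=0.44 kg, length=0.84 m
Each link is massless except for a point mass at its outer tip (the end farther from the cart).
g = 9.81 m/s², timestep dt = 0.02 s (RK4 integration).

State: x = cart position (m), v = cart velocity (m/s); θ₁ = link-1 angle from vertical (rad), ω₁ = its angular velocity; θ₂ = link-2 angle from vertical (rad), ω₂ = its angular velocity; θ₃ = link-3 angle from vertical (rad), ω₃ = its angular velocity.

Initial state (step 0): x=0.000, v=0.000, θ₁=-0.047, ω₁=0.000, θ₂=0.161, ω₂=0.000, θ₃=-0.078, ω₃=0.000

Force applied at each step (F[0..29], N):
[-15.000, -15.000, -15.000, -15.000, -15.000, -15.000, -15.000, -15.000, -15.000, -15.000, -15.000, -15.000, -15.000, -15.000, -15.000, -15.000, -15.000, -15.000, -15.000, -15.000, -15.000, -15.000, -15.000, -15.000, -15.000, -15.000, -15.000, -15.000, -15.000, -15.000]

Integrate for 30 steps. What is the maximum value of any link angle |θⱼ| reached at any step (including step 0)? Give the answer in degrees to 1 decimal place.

Answer: 107.4°

Derivation:
apply F[0]=-15.000 → step 1: x=-0.002, v=-0.173, θ₁=-0.045, ω₁=0.162, θ₂=0.163, ω₂=0.162, θ₃=-0.079, ω₃=-0.087
apply F[1]=-15.000 → step 2: x=-0.007, v=-0.346, θ₁=-0.040, ω₁=0.327, θ₂=0.167, ω₂=0.323, θ₃=-0.081, ω₃=-0.175
apply F[2]=-15.000 → step 3: x=-0.016, v=-0.522, θ₁=-0.032, ω₁=0.498, θ₂=0.176, ω₂=0.482, θ₃=-0.086, ω₃=-0.264
apply F[3]=-15.000 → step 4: x=-0.028, v=-0.700, θ₁=-0.021, ω₁=0.676, θ₂=0.187, ω₂=0.638, θ₃=-0.092, ω₃=-0.355
apply F[4]=-15.000 → step 5: x=-0.044, v=-0.881, θ₁=-0.005, ω₁=0.866, θ₂=0.201, ω₂=0.789, θ₃=-0.100, ω₃=-0.446
apply F[5]=-15.000 → step 6: x=-0.063, v=-1.066, θ₁=0.014, ω₁=1.069, θ₂=0.218, ω₂=0.932, θ₃=-0.110, ω₃=-0.538
apply F[6]=-15.000 → step 7: x=-0.086, v=-1.255, θ₁=0.038, ω₁=1.287, θ₂=0.238, ω₂=1.065, θ₃=-0.122, ω₃=-0.629
apply F[7]=-15.000 → step 8: x=-0.113, v=-1.447, θ₁=0.066, ω₁=1.524, θ₂=0.261, ω₂=1.183, θ₃=-0.135, ω₃=-0.715
apply F[8]=-15.000 → step 9: x=-0.144, v=-1.643, θ₁=0.099, ω₁=1.778, θ₂=0.285, ω₂=1.283, θ₃=-0.150, ω₃=-0.793
apply F[9]=-15.000 → step 10: x=-0.179, v=-1.841, θ₁=0.137, ω₁=2.052, θ₂=0.312, ω₂=1.360, θ₃=-0.167, ω₃=-0.858
apply F[10]=-15.000 → step 11: x=-0.218, v=-2.039, θ₁=0.181, ω₁=2.341, θ₂=0.340, ω₂=1.411, θ₃=-0.184, ω₃=-0.905
apply F[11]=-15.000 → step 12: x=-0.261, v=-2.233, θ₁=0.231, ω₁=2.643, θ₂=0.368, ω₂=1.434, θ₃=-0.203, ω₃=-0.927
apply F[12]=-15.000 → step 13: x=-0.307, v=-2.420, θ₁=0.287, ω₁=2.952, θ₂=0.397, ω₂=1.429, θ₃=-0.221, ω₃=-0.918
apply F[13]=-15.000 → step 14: x=-0.357, v=-2.594, θ₁=0.349, ω₁=3.258, θ₂=0.425, ω₂=1.401, θ₃=-0.239, ω₃=-0.876
apply F[14]=-15.000 → step 15: x=-0.411, v=-2.750, θ₁=0.417, ω₁=3.555, θ₂=0.453, ω₂=1.357, θ₃=-0.256, ω₃=-0.796
apply F[15]=-15.000 → step 16: x=-0.467, v=-2.885, θ₁=0.491, ω₁=3.833, θ₂=0.479, ω₂=1.307, θ₃=-0.271, ω₃=-0.678
apply F[16]=-15.000 → step 17: x=-0.526, v=-2.995, θ₁=0.570, ω₁=4.085, θ₂=0.505, ω₂=1.264, θ₃=-0.283, ω₃=-0.526
apply F[17]=-15.000 → step 18: x=-0.587, v=-3.077, θ₁=0.654, ω₁=4.308, θ₂=0.530, ω₂=1.241, θ₃=-0.292, ω₃=-0.343
apply F[18]=-15.000 → step 19: x=-0.649, v=-3.133, θ₁=0.742, ω₁=4.501, θ₂=0.555, ω₂=1.246, θ₃=-0.296, ω₃=-0.136
apply F[19]=-15.000 → step 20: x=-0.712, v=-3.163, θ₁=0.834, ω₁=4.666, θ₂=0.580, ω₂=1.287, θ₃=-0.297, ω₃=0.091
apply F[20]=-15.000 → step 21: x=-0.775, v=-3.169, θ₁=0.929, ω₁=4.809, θ₂=0.607, ω₂=1.369, θ₃=-0.293, ω₃=0.331
apply F[21]=-15.000 → step 22: x=-0.838, v=-3.153, θ₁=1.026, ω₁=4.932, θ₂=0.635, ω₂=1.493, θ₃=-0.284, ω₃=0.581
apply F[22]=-15.000 → step 23: x=-0.901, v=-3.117, θ₁=1.126, ω₁=5.042, θ₂=0.667, ω₂=1.658, θ₃=-0.269, ω₃=0.840
apply F[23]=-15.000 → step 24: x=-0.963, v=-3.063, θ₁=1.228, ω₁=5.142, θ₂=0.702, ω₂=1.865, θ₃=-0.250, ω₃=1.107
apply F[24]=-15.000 → step 25: x=-1.024, v=-2.993, θ₁=1.332, ω₁=5.234, θ₂=0.741, ω₂=2.110, θ₃=-0.225, ω₃=1.383
apply F[25]=-15.000 → step 26: x=-1.083, v=-2.907, θ₁=1.437, ω₁=5.321, θ₂=0.786, ω₂=2.393, θ₃=-0.195, ω₃=1.671
apply F[26]=-15.000 → step 27: x=-1.140, v=-2.806, θ₁=1.544, ω₁=5.403, θ₂=0.837, ω₂=2.713, θ₃=-0.158, ω₃=1.975
apply F[27]=-15.000 → step 28: x=-1.195, v=-2.691, θ₁=1.653, ω₁=5.479, θ₂=0.895, ω₂=3.067, θ₃=-0.115, ω₃=2.299
apply F[28]=-15.000 → step 29: x=-1.247, v=-2.563, θ₁=1.763, ω₁=5.548, θ₂=0.960, ω₂=3.454, θ₃=-0.066, ω₃=2.651
apply F[29]=-15.000 → step 30: x=-1.297, v=-2.424, θ₁=1.875, ω₁=5.604, θ₂=1.034, ω₂=3.872, θ₃=-0.009, ω₃=3.038
Max |angle| over trajectory = 1.875 rad = 107.4°.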